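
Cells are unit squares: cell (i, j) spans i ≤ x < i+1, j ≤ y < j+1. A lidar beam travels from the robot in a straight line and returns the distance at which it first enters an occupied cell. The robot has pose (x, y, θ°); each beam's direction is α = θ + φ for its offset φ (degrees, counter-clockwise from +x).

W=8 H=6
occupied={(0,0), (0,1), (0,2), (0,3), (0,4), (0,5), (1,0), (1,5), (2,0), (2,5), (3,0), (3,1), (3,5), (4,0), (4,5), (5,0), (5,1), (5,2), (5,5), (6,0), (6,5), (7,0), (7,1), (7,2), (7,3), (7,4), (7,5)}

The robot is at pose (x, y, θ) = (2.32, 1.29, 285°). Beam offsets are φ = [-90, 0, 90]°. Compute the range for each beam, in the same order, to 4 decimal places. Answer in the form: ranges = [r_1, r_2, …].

beam 1: φ=-90°, α=195°
  cosα=-0.9659 sinα=-0.2588 | (2,1) | tMaxX 0.3313 tMaxY 1.1205 | tΔX 1.0353 tΔY 3.8637
    t=0.3313 [x] (1,1)
    t=1.1205 [y] (1,0) — stop
  → r_1 = 1.1205
beam 2: φ=0°, α=285°
  cosα=0.2588 sinα=-0.9659 | (2,1) | tMaxX 2.6273 tMaxY 0.3002 | tΔX 3.8637 tΔY 1.0353
    t=0.3002 [y] (2,0) — stop
  → r_2 = 0.3002
beam 3: φ=90°, α=15°
  cosα=0.9659 sinα=0.2588 | (2,1) | tMaxX 0.7040 tMaxY 2.7432 | tΔX 1.0353 tΔY 3.8637
    t=0.7040 [x] (3,1) — stop
  → r_3 = 0.7040

ranges = [1.1205, 0.3002, 0.7040]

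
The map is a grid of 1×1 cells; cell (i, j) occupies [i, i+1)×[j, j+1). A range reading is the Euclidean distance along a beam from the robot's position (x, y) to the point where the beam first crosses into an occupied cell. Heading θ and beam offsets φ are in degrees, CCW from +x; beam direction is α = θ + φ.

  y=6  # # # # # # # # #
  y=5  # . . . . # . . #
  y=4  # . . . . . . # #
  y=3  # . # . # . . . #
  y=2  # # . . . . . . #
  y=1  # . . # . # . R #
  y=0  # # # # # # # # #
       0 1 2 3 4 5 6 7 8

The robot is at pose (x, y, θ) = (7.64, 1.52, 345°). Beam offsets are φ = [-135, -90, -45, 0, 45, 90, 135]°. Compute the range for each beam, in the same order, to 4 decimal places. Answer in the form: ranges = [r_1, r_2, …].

ranges = [1.0400, 0.5383, 0.6004, 0.3727, 0.4157, 1.3909, 4.0184]

beam 1: φ=-135°, α=210°
  d=(-0.8660,-0.5000)  start (7,1)  tX=0.7390 tY=1.0400  stride 1/|dx|=1.1547 1/|dy|=2.0000
    cross x-line → (6,1), t=0.7390
    cross y-line → (6,0), t=1.0400 (wall)
  → r_1 = 1.0400
beam 2: φ=-90°, α=255°
  d=(-0.2588,-0.9659)  start (7,1)  tX=2.4728 tY=0.5383  stride 1/|dx|=3.8637 1/|dy|=1.0353
    cross y-line → (7,0), t=0.5383 (wall)
  → r_2 = 0.5383
beam 3: φ=-45°, α=300°
  d=(0.5000,-0.8660)  start (7,1)  tX=0.7200 tY=0.6004  stride 1/|dx|=2.0000 1/|dy|=1.1547
    cross y-line → (7,0), t=0.6004 (wall)
  → r_3 = 0.6004
beam 4: φ=0°, α=345°
  d=(0.9659,-0.2588)  start (7,1)  tX=0.3727 tY=2.0091  stride 1/|dx|=1.0353 1/|dy|=3.8637
    cross x-line → (8,1), t=0.3727 (wall)
  → r_4 = 0.3727
beam 5: φ=45°, α=30°
  d=(0.8660,0.5000)  start (7,1)  tX=0.4157 tY=0.9600  stride 1/|dx|=1.1547 1/|dy|=2.0000
    cross x-line → (8,1), t=0.4157 (wall)
  → r_5 = 0.4157
beam 6: φ=90°, α=75°
  d=(0.2588,0.9659)  start (7,1)  tX=1.3909 tY=0.4969  stride 1/|dx|=3.8637 1/|dy|=1.0353
    cross y-line → (7,2), t=0.4969
    cross x-line → (8,2), t=1.3909 (wall)
  → r_6 = 1.3909
beam 7: φ=135°, α=120°
  d=(-0.5000,0.8660)  start (7,1)  tX=1.2800 tY=0.5543  stride 1/|dx|=2.0000 1/|dy|=1.1547
    cross y-line → (7,2), t=0.5543
    cross x-line → (6,2), t=1.2800
    cross y-line → (6,3), t=1.7090
    cross y-line → (6,4), t=2.8637
    cross x-line → (5,4), t=3.2800
    cross y-line → (5,5), t=4.0184 (wall)
  → r_7 = 4.0184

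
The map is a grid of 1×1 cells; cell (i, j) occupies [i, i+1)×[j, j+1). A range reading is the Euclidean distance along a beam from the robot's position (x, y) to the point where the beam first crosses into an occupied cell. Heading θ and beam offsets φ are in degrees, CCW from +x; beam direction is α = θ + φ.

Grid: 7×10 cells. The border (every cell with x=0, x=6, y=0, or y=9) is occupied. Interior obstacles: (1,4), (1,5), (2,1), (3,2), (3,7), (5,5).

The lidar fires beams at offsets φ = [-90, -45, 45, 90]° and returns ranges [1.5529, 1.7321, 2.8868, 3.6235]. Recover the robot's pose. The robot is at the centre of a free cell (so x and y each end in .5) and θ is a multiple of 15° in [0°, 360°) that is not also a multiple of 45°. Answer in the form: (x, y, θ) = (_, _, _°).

(x, y, θ) = (4.5, 3.5, 105°)

The pose lattice has 34·16 = 544 candidates. Test each by forward raycasting.
  (4.5, 5.5, 60°): beam 1 = 0.5774 ≠ 1.5529 ✗
  (1.5, 6.5, 165°): beam 1 = 2.5882 ≠ 1.5529 ✗
  (5.5, 2.5, 210°): beam 1 = 7.5056 ≠ 1.5529 ✗
  …
  (4.5, 3.5, 105°): r_1=1.5529, r_2=1.7321, r_3=2.8868, r_4=3.6235 — all match ✓
Only this pose fits every beam.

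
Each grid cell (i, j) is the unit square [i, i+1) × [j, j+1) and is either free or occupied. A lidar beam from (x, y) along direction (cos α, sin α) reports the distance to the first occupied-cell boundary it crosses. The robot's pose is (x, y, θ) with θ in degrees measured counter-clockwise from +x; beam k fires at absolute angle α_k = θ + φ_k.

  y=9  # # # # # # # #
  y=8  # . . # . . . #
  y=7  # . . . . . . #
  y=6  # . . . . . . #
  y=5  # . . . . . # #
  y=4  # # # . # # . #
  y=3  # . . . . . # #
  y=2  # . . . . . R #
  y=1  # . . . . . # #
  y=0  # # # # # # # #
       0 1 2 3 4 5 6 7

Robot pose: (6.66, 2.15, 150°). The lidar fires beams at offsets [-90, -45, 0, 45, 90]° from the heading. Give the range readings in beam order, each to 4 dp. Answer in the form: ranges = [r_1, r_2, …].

beam 1: φ=-90°, α=60°
  direction (0.5000, 0.8660); cell (6,2); t to first gridline: x 0.6800, y 0.9815 (then +2.0000 / +1.1547)
    (7,2) via x @ 0.6800  # hit
  → r_1 = 0.6800
beam 2: φ=-45°, α=105°
  direction (-0.2588, 0.9659); cell (6,2); t to first gridline: x 2.5500, y 0.8800 (then +3.8637 / +1.0353)
    (6,3) via y @ 0.8800  # hit
  → r_2 = 0.8800
beam 3: φ=0°, α=150°
  direction (-0.8660, 0.5000); cell (6,2); t to first gridline: x 0.7621, y 1.7000 (then +1.1547 / +2.0000)
    (5,2) via x @ 0.7621
    (5,3) via y @ 1.7000
    (4,3) via x @ 1.9168
    (3,3) via x @ 3.0715
    (3,4) via y @ 3.7000
    (2,4) via x @ 4.2262  # hit
  → r_3 = 4.2262
beam 4: φ=45°, α=195°
  direction (-0.9659, -0.2588); cell (6,2); t to first gridline: x 0.6833, y 0.5796 (then +1.0353 / +3.8637)
    (6,1) via y @ 0.5796  # hit
  → r_4 = 0.5796
beam 5: φ=90°, α=240°
  direction (-0.5000, -0.8660); cell (6,2); t to first gridline: x 1.3200, y 0.1732 (then +2.0000 / +1.1547)
    (6,1) via y @ 0.1732  # hit
  → r_5 = 0.1732

ranges = [0.6800, 0.8800, 4.2262, 0.5796, 0.1732]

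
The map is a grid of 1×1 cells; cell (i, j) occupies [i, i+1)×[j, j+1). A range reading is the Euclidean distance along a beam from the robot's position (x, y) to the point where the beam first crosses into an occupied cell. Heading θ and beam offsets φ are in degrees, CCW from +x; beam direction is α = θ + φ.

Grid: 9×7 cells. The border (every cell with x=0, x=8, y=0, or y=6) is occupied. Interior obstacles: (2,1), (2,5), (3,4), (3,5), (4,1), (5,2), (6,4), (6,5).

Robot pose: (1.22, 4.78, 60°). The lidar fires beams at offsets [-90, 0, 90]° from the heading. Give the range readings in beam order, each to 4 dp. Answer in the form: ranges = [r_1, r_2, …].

ranges = [4.3648, 1.4087, 0.2540]

beam 1: φ=-90°, α=330°
  d=(0.8660,-0.5000)  start (1,4)  tX=0.9007 tY=1.5600  stride 1/|dx|=1.1547 1/|dy|=2.0000
    cross x-line → (2,4), t=0.9007
    cross y-line → (2,3), t=1.5600
    cross x-line → (3,3), t=2.0554
    cross x-line → (4,3), t=3.2101
    cross y-line → (4,2), t=3.5600
    cross x-line → (5,2), t=4.3648 (wall)
  → r_1 = 4.3648
beam 2: φ=0°, α=60°
  d=(0.5000,0.8660)  start (1,4)  tX=1.5600 tY=0.2540  stride 1/|dx|=2.0000 1/|dy|=1.1547
    cross y-line → (1,5), t=0.2540
    cross y-line → (1,6), t=1.4087 (wall)
  → r_2 = 1.4087
beam 3: φ=90°, α=150°
  d=(-0.8660,0.5000)  start (1,4)  tX=0.2540 tY=0.4400  stride 1/|dx|=1.1547 1/|dy|=2.0000
    cross x-line → (0,4), t=0.2540 (wall)
  → r_3 = 0.2540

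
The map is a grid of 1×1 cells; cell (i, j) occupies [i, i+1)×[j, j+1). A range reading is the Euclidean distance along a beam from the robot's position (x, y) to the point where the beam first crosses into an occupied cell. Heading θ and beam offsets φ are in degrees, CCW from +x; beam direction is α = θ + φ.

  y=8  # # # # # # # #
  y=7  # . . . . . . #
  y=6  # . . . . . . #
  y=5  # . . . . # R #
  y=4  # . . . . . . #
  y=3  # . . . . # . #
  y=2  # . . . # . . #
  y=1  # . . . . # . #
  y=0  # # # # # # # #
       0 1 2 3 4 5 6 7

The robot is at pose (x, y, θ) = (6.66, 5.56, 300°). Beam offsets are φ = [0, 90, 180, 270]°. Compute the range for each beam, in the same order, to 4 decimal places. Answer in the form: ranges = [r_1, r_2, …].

ranges = [0.6800, 0.3926, 2.8175, 0.7621]

beam 1: φ=0°, α=300°
  cosα=0.5000 sinα=-0.8660 | (6,5) | tMaxX 0.6800 tMaxY 0.6466 | tΔX 2.0000 tΔY 1.1547
    t=0.6466 [y] (6,4)
    t=0.6800 [x] (7,4) — stop
  → r_1 = 0.6800
beam 2: φ=90°, α=30°
  cosα=0.8660 sinα=0.5000 | (6,5) | tMaxX 0.3926 tMaxY 0.8800 | tΔX 1.1547 tΔY 2.0000
    t=0.3926 [x] (7,5) — stop
  → r_2 = 0.3926
beam 3: φ=180°, α=120°
  cosα=-0.5000 sinα=0.8660 | (6,5) | tMaxX 1.3200 tMaxY 0.5081 | tΔX 2.0000 tΔY 1.1547
    t=0.5081 [y] (6,6)
    t=1.3200 [x] (5,6)
    t=1.6628 [y] (5,7)
    t=2.8175 [y] (5,8) — stop
  → r_3 = 2.8175
beam 4: φ=270°, α=210°
  cosα=-0.8660 sinα=-0.5000 | (6,5) | tMaxX 0.7621 tMaxY 1.1200 | tΔX 1.1547 tΔY 2.0000
    t=0.7621 [x] (5,5) — stop
  → r_4 = 0.7621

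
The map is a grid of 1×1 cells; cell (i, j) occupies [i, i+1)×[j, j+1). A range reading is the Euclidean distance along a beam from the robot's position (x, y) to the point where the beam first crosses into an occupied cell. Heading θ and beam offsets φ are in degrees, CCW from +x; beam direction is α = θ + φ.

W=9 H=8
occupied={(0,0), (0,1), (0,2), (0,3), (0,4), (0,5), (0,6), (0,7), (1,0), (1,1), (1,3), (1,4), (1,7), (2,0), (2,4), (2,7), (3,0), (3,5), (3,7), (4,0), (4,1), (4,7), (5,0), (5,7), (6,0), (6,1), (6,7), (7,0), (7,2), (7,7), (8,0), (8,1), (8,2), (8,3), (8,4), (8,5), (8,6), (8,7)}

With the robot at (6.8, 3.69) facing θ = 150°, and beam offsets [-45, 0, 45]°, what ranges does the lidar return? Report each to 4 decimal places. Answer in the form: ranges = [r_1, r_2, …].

ranges = [3.4268, 3.2332, 6.0046]

beam 1: φ=-45°, α=105°
  cosα=-0.2588 sinα=0.9659 | (6,3) | tMaxX 3.0910 tMaxY 0.3209 | tΔX 3.8637 tΔY 1.0353
    t=0.3209 [y] (6,4)
    t=1.3562 [y] (6,5)
    t=2.3915 [y] (6,6)
    t=3.0910 [x] (5,6)
    t=3.4268 [y] (5,7) — stop
  → r_1 = 3.4268
beam 2: φ=0°, α=150°
  cosα=-0.8660 sinα=0.5000 | (6,3) | tMaxX 0.9238 tMaxY 0.6200 | tΔX 1.1547 tΔY 2.0000
    t=0.6200 [y] (6,4)
    t=0.9238 [x] (5,4)
    t=2.0785 [x] (4,4)
    t=2.6200 [y] (4,5)
    t=3.2332 [x] (3,5) — stop
  → r_2 = 3.2332
beam 3: φ=45°, α=195°
  cosα=-0.9659 sinα=-0.2588 | (6,3) | tMaxX 0.8282 tMaxY 2.6660 | tΔX 1.0353 tΔY 3.8637
    t=0.8282 [x] (5,3)
    t=1.8635 [x] (4,3)
    t=2.6660 [y] (4,2)
    t=2.8988 [x] (3,2)
    t=3.9340 [x] (2,2)
    t=4.9693 [x] (1,2)
    t=6.0046 [x] (0,2) — stop
  → r_3 = 6.0046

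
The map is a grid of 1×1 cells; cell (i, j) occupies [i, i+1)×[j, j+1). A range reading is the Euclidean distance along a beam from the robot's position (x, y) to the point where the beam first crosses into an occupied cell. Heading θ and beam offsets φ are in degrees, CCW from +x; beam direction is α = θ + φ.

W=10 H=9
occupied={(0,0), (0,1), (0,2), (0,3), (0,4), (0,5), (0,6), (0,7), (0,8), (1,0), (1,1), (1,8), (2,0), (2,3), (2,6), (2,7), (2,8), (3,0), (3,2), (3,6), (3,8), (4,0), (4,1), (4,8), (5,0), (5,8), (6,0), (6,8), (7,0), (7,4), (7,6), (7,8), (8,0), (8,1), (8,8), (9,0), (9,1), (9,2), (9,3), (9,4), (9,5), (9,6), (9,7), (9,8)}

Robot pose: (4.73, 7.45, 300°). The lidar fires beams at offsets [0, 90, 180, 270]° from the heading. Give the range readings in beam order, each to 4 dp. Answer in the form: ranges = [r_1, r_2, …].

ranges = [6.5400, 1.1000, 0.6351, 0.9000]

beam 1: φ=0°, α=300°
  dir = (cos 300°, sin 300°) = (0.5000, -0.8660); from cell (4,7)
  next x-line at t=0.5400, next y-line at t=0.5196; Δt_x=2.0000, Δt_y=1.1547
    y: enter (4,6) at t=0.5196
    x: enter (5,6) at t=0.5400
    y: enter (5,5) at t=1.6743
    x: enter (6,5) at t=2.5400
    y: enter (6,4) at t=2.8290
    y: enter (6,3) at t=3.9837
    x: enter (7,3) at t=4.5400
    y: enter (7,2) at t=5.1384
    y: enter (7,1) at t=6.2931
    x: enter (8,1) at t=6.5400 ← occupied
  → r_1 = 6.5400
beam 2: φ=90°, α=30°
  dir = (cos 30°, sin 30°) = (0.8660, 0.5000); from cell (4,7)
  next x-line at t=0.3118, next y-line at t=1.1000; Δt_x=1.1547, Δt_y=2.0000
    x: enter (5,7) at t=0.3118
    y: enter (5,8) at t=1.1000 ← occupied
  → r_2 = 1.1000
beam 3: φ=180°, α=120°
  dir = (cos 120°, sin 120°) = (-0.5000, 0.8660); from cell (4,7)
  next x-line at t=1.4600, next y-line at t=0.6351; Δt_x=2.0000, Δt_y=1.1547
    y: enter (4,8) at t=0.6351 ← occupied
  → r_3 = 0.6351
beam 4: φ=270°, α=210°
  dir = (cos 210°, sin 210°) = (-0.8660, -0.5000); from cell (4,7)
  next x-line at t=0.8429, next y-line at t=0.9000; Δt_x=1.1547, Δt_y=2.0000
    x: enter (3,7) at t=0.8429
    y: enter (3,6) at t=0.9000 ← occupied
  → r_4 = 0.9000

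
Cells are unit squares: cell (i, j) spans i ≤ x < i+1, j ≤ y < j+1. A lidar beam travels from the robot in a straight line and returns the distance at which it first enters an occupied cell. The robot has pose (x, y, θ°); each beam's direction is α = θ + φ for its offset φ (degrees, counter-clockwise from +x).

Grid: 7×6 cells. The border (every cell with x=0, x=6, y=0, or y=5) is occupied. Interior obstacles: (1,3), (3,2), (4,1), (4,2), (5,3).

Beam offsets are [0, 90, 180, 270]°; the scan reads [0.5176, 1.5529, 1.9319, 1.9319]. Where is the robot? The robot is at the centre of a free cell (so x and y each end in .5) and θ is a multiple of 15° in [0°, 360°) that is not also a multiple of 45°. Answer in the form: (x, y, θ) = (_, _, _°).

(x, y, θ) = (2.5, 4.5, 105°)

Candidates: 15 free-cell centres × 16 headings = 240 poses. Raycast each; keep the one whose scan matches to 4 dp.
  (2.5, 3.5, 330°): beam 1 = 1.0000 ≠ 0.5176 ✗
  (1.5, 2.5, 30°): beam 1 = 5.0000 ≠ 0.5176 ✗
  (2.5, 2.5, 240°): beam 1 = 1.7321 ≠ 0.5176 ✗
  (4.5, 3.5, 285°): beam 2 = 0.5176 ≠ 1.5529 ✗
  …
  (2.5, 4.5, 105°): r_1=0.5176, r_2=1.5529, r_3=1.9319, r_4=1.9319 — all match ✓
Unique over the lattice → pose = (2.5, 4.5, 105°).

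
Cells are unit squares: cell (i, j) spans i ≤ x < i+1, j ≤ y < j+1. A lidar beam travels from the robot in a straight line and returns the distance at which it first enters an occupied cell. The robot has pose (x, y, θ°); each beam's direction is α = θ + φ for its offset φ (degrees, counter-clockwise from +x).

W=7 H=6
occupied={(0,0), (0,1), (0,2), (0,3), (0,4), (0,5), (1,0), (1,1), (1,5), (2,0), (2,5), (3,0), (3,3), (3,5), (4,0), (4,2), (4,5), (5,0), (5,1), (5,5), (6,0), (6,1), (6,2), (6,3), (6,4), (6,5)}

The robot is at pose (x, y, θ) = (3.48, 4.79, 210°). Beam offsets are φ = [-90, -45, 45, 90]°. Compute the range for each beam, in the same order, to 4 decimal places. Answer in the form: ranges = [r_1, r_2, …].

ranges = [0.2425, 0.8114, 0.8179, 0.9122]

beam 1: φ=-90°, α=120°
  cosα=-0.5000 sinα=0.8660 | (3,4) | tMaxX 0.9600 tMaxY 0.2425 | tΔX 2.0000 tΔY 1.1547
    t=0.2425 [y] (3,5) — stop
  → r_1 = 0.2425
beam 2: φ=-45°, α=165°
  cosα=-0.9659 sinα=0.2588 | (3,4) | tMaxX 0.4969 tMaxY 0.8114 | tΔX 1.0353 tΔY 3.8637
    t=0.4969 [x] (2,4)
    t=0.8114 [y] (2,5) — stop
  → r_2 = 0.8114
beam 3: φ=45°, α=255°
  cosα=-0.2588 sinα=-0.9659 | (3,4) | tMaxX 1.8546 tMaxY 0.8179 | tΔX 3.8637 tΔY 1.0353
    t=0.8179 [y] (3,3) — stop
  → r_3 = 0.8179
beam 4: φ=90°, α=300°
  cosα=0.5000 sinα=-0.8660 | (3,4) | tMaxX 1.0400 tMaxY 0.9122 | tΔX 2.0000 tΔY 1.1547
    t=0.9122 [y] (3,3) — stop
  → r_4 = 0.9122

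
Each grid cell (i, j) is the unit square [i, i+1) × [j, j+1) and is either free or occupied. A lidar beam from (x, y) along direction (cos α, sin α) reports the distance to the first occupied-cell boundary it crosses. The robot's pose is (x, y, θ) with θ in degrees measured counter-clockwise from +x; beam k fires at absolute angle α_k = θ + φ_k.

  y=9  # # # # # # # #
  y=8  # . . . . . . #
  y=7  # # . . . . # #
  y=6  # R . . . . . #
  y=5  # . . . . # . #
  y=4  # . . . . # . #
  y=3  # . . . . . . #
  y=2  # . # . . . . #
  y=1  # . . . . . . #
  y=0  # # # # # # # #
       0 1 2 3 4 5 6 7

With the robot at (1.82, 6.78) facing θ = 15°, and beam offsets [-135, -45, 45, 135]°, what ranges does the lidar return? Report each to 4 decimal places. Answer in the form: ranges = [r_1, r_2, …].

beam 1: φ=-135°, α=240°
  d=(-0.5000,-0.8660)  start (1,6)  tX=1.6400 tY=0.9007  stride 1/|dx|=2.0000 1/|dy|=1.1547
    cross y-line → (1,5), t=0.9007
    cross x-line → (0,5), t=1.6400 (wall)
  → r_1 = 1.6400
beam 2: φ=-45°, α=330°
  d=(0.8660,-0.5000)  start (1,6)  tX=0.2078 tY=1.5600  stride 1/|dx|=1.1547 1/|dy|=2.0000
    cross x-line → (2,6), t=0.2078
    cross x-line → (3,6), t=1.3625
    cross y-line → (3,5), t=1.5600
    cross x-line → (4,5), t=2.5172
    cross y-line → (4,4), t=3.5600
    cross x-line → (5,4), t=3.6719 (wall)
  → r_2 = 3.6719
beam 3: φ=45°, α=60°
  d=(0.5000,0.8660)  start (1,6)  tX=0.3600 tY=0.2540  stride 1/|dx|=2.0000 1/|dy|=1.1547
    cross y-line → (1,7), t=0.2540 (wall)
  → r_3 = 0.2540
beam 4: φ=135°, α=150°
  d=(-0.8660,0.5000)  start (1,6)  tX=0.9469 tY=0.4400  stride 1/|dx|=1.1547 1/|dy|=2.0000
    cross y-line → (1,7), t=0.4400 (wall)
  → r_4 = 0.4400

ranges = [1.6400, 3.6719, 0.2540, 0.4400]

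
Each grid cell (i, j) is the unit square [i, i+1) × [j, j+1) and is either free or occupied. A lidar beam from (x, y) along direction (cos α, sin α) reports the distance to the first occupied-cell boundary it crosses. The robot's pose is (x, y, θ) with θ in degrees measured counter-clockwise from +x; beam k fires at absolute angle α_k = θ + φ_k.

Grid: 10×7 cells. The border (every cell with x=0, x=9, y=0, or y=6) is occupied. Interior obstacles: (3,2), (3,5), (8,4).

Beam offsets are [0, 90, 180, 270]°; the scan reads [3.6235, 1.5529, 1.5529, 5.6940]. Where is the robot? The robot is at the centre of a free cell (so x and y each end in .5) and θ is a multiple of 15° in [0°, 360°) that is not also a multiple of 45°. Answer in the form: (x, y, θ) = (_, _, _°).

(x, y, θ) = (6.5, 4.5, 285°)

Enumerate (i+0.5, j+0.5, θ) over the 37 free cells and 16 admissible headings. For each, cast all 4 beams and compare to the given ranges.
  (5.5, 5.5, 15°): beam 1 = 1.9319 ≠ 3.6235 ✗
  (4.5, 4.5, 30°): beam 1 = 3.0000 ≠ 3.6235 ✗
  (3.5, 1.5, 150°): beam 1 = 2.8868 ≠ 3.6235 ✗
  (4.5, 3.5, 15°): beam 2 = 1.9319 ≠ 1.5529 ✗
  …
  (6.5, 4.5, 285°): r_1=3.6235, r_2=1.5529, r_3=1.5529, r_4=5.6940 — all match ✓
Unique over the lattice → pose = (6.5, 4.5, 285°).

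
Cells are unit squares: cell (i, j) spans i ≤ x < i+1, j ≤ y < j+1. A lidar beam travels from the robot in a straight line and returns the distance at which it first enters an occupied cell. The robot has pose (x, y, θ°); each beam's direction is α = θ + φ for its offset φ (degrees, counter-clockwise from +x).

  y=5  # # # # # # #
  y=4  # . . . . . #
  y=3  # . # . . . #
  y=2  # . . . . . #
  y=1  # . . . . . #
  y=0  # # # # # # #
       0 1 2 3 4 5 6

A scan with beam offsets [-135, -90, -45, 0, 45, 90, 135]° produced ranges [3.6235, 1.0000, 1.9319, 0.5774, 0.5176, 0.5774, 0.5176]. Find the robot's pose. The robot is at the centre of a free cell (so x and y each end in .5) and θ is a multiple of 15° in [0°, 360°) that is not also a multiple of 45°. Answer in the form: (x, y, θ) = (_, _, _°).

(x, y, θ) = (1.5, 4.5, 60°)

Enumerate (i+0.5, j+0.5, θ) over the 19 free cells and 16 admissible headings. For each, cast all 7 beams and compare to the given ranges.
  (5.5, 3.5, 330°): beam 1 = 4.6587 ≠ 3.6235 ✗
  (2.5, 2.5, 30°): beam 1 = 1.5529 ≠ 3.6235 ✗
  (5.5, 2.5, 150°): beam 1 = 0.5176 ≠ 3.6235 ✗
  (1.5, 3.5, 15°): beam 1 = 1.0000 ≠ 3.6235 ✗
  …
  (1.5, 4.5, 60°): r_1=3.6235, r_2=1.0000, r_3=1.9319, r_4=0.5774, r_5=0.5176, r_6=0.5774, r_7=0.5176 — all match ✓
Unique over the lattice → pose = (1.5, 4.5, 60°).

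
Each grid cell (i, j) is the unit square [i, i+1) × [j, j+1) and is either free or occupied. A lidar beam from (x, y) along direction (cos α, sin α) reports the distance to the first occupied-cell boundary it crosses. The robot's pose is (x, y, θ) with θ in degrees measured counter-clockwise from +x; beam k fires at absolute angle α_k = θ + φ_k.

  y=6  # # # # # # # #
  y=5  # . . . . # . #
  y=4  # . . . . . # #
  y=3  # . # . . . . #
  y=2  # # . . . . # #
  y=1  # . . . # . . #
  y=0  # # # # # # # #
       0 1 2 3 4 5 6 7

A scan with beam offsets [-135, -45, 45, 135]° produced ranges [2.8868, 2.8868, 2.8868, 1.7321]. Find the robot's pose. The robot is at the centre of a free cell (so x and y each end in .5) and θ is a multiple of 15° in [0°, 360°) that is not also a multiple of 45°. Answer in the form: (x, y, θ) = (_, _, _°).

(x, y, θ) = (4.5, 3.5, 255°)

The pose lattice has 24·16 = 384 candidates. Test each by forward raycasting.
  (1.5, 1.5, 75°): beam 1 = 0.5774 ≠ 2.8868 ✗
  (4.5, 3.5, 210°): beam 1 = 1.9319 ≠ 2.8868 ✗
  (3.5, 4.5, 285°): beam 2 = 1.0000 ≠ 2.8868 ✗
  (1.5, 3.5, 105°): beam 1 = 0.5774 ≠ 2.8868 ✗
  …
  (4.5, 3.5, 255°): r_1=2.8868, r_2=2.8868, r_3=2.8868, r_4=1.7321 — all match ✓
No second candidate reproduces the full scan.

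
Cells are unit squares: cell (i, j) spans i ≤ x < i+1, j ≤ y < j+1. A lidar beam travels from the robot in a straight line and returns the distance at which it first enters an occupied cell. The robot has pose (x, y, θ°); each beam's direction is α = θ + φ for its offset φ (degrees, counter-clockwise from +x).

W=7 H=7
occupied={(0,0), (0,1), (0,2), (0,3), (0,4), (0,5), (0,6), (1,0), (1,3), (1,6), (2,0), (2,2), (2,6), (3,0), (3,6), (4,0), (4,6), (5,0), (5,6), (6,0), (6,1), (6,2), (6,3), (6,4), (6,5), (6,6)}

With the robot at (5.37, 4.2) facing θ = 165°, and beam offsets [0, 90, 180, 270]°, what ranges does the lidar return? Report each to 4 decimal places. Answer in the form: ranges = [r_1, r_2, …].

ranges = [4.5242, 3.3129, 0.6522, 1.8635]

beam 1: φ=0°, α=165°
  cosα=-0.9659 sinα=0.2588 | (5,4) | tMaxX 0.3831 tMaxY 3.0910 | tΔX 1.0353 tΔY 3.8637
    t=0.3831 [x] (4,4)
    t=1.4183 [x] (3,4)
    t=2.4536 [x] (2,4)
    t=3.0910 [y] (2,5)
    t=3.4889 [x] (1,5)
    t=4.5242 [x] (0,5) — stop
  → r_1 = 4.5242
beam 2: φ=90°, α=255°
  cosα=-0.2588 sinα=-0.9659 | (5,4) | tMaxX 1.4296 tMaxY 0.2071 | tΔX 3.8637 tΔY 1.0353
    t=0.2071 [y] (5,3)
    t=1.2423 [y] (5,2)
    t=1.4296 [x] (4,2)
    t=2.2776 [y] (4,1)
    t=3.3129 [y] (4,0) — stop
  → r_2 = 3.3129
beam 3: φ=180°, α=345°
  cosα=0.9659 sinα=-0.2588 | (5,4) | tMaxX 0.6522 tMaxY 0.7727 | tΔX 1.0353 tΔY 3.8637
    t=0.6522 [x] (6,4) — stop
  → r_3 = 0.6522
beam 4: φ=270°, α=75°
  cosα=0.2588 sinα=0.9659 | (5,4) | tMaxX 2.4341 tMaxY 0.8282 | tΔX 3.8637 tΔY 1.0353
    t=0.8282 [y] (5,5)
    t=1.8635 [y] (5,6) — stop
  → r_4 = 1.8635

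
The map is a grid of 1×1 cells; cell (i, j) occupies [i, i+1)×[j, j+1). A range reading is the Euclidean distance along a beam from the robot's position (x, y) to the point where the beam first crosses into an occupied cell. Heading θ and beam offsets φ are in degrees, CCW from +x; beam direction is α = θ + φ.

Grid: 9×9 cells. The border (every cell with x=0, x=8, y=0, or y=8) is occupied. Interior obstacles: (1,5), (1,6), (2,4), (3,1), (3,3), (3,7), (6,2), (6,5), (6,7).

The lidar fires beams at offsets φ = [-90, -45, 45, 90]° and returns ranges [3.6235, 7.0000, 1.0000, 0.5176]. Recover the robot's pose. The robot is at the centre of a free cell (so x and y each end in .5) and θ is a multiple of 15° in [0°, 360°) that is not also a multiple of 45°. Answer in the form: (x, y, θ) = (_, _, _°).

Candidates: 40 free-cell centres × 16 headings = 640 poses. Raycast each; keep the one whose scan matches to 4 dp.
  (1.5, 4.5, 105°): beam 1 = 0.5176 ≠ 3.6235 ✗
  (3.5, 4.5, 300°): beam 1 = 0.5774 ≠ 3.6235 ✗
  (5.5, 7.5, 240°): beam 1 = 1.0000 ≠ 3.6235 ✗
  …
  (4.5, 7.5, 345°): r_1=3.6235, r_2=7.0000, r_3=1.0000, r_4=0.5176 — all match ✓
No second candidate reproduces the full scan.

(x, y, θ) = (4.5, 7.5, 345°)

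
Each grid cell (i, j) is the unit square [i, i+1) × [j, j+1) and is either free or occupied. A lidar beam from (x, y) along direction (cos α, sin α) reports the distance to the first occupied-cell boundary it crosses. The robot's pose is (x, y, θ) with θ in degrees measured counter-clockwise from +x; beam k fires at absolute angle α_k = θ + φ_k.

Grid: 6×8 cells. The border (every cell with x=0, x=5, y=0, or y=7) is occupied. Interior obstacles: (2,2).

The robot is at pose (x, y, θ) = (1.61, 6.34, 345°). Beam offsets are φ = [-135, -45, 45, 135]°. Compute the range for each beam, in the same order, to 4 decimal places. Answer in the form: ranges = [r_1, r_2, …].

beam 1: φ=-135°, α=210°
  direction (-0.8660, -0.5000); cell (1,6); t to first gridline: x 0.7044, y 0.6800 (then +1.1547 / +2.0000)
    (1,5) via y @ 0.6800
    (0,5) via x @ 0.7044  # hit
  → r_1 = 0.7044
beam 2: φ=-45°, α=300°
  direction (0.5000, -0.8660); cell (1,6); t to first gridline: x 0.7800, y 0.3926 (then +2.0000 / +1.1547)
    (1,5) via y @ 0.3926
    (2,5) via x @ 0.7800
    (2,4) via y @ 1.5473
    (2,3) via y @ 2.7020
    (3,3) via x @ 2.7800
    (3,2) via y @ 3.8567
    (4,2) via x @ 4.7800
    (4,1) via y @ 5.0114
    (4,0) via y @ 6.1661  # hit
  → r_2 = 6.1661
beam 3: φ=45°, α=30°
  direction (0.8660, 0.5000); cell (1,6); t to first gridline: x 0.4503, y 1.3200 (then +1.1547 / +2.0000)
    (2,6) via x @ 0.4503
    (2,7) via y @ 1.3200  # hit
  → r_3 = 1.3200
beam 4: φ=135°, α=120°
  direction (-0.5000, 0.8660); cell (1,6); t to first gridline: x 1.2200, y 0.7621 (then +2.0000 / +1.1547)
    (1,7) via y @ 0.7621  # hit
  → r_4 = 0.7621

ranges = [0.7044, 6.1661, 1.3200, 0.7621]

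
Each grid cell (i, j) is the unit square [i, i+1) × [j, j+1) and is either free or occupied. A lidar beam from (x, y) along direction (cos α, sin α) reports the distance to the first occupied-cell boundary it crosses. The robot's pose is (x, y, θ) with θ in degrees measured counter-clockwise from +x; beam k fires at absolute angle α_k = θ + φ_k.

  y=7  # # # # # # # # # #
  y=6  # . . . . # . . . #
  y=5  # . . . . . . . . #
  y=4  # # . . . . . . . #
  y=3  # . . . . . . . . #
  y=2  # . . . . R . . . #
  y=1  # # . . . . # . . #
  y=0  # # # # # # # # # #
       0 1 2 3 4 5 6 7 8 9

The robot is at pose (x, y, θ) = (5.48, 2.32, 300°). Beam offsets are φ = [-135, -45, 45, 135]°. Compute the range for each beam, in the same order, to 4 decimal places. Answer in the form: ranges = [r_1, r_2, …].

ranges = [4.6380, 1.3666, 1.2364, 4.8451]

beam 1: φ=-135°, α=165°
  cosα=-0.9659 sinα=0.2588 | (5,2) | tMaxX 0.4969 tMaxY 2.6273 | tΔX 1.0353 tΔY 3.8637
    t=0.4969 [x] (4,2)
    t=1.5322 [x] (3,2)
    t=2.5675 [x] (2,2)
    t=2.6273 [y] (2,3)
    t=3.6028 [x] (1,3)
    t=4.6380 [x] (0,3) — stop
  → r_1 = 4.6380
beam 2: φ=-45°, α=255°
  cosα=-0.2588 sinα=-0.9659 | (5,2) | tMaxX 1.8546 tMaxY 0.3313 | tΔX 3.8637 tΔY 1.0353
    t=0.3313 [y] (5,1)
    t=1.3666 [y] (5,0) — stop
  → r_2 = 1.3666
beam 3: φ=45°, α=345°
  cosα=0.9659 sinα=-0.2588 | (5,2) | tMaxX 0.5383 tMaxY 1.2364 | tΔX 1.0353 tΔY 3.8637
    t=0.5383 [x] (6,2)
    t=1.2364 [y] (6,1) — stop
  → r_3 = 1.2364
beam 4: φ=135°, α=75°
  cosα=0.2588 sinα=0.9659 | (5,2) | tMaxX 2.0091 tMaxY 0.7040 | tΔX 3.8637 tΔY 1.0353
    t=0.7040 [y] (5,3)
    t=1.7393 [y] (5,4)
    t=2.0091 [x] (6,4)
    t=2.7745 [y] (6,5)
    t=3.8098 [y] (6,6)
    t=4.8451 [y] (6,7) — stop
  → r_4 = 4.8451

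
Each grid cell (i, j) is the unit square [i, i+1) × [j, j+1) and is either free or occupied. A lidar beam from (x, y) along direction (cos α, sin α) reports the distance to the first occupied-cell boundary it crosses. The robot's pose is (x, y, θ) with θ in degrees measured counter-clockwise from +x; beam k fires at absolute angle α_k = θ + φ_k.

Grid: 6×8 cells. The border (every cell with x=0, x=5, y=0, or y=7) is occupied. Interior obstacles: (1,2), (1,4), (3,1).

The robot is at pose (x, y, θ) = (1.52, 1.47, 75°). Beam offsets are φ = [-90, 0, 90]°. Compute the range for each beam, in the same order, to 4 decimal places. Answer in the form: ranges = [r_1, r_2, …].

beam 1: φ=-90°, α=345°
  direction (0.9659, -0.2588); cell (1,1); t to first gridline: x 0.4969, y 1.8159 (then +1.0353 / +3.8637)
    (2,1) via x @ 0.4969
    (3,1) via x @ 1.5322  # hit
  → r_1 = 1.5322
beam 2: φ=0°, α=75°
  direction (0.2588, 0.9659); cell (1,1); t to first gridline: x 1.8546, y 0.5487 (then +3.8637 / +1.0353)
    (1,2) via y @ 0.5487  # hit
  → r_2 = 0.5487
beam 3: φ=90°, α=165°
  direction (-0.9659, 0.2588); cell (1,1); t to first gridline: x 0.5383, y 2.0478 (then +1.0353 / +3.8637)
    (0,1) via x @ 0.5383  # hit
  → r_3 = 0.5383

ranges = [1.5322, 0.5487, 0.5383]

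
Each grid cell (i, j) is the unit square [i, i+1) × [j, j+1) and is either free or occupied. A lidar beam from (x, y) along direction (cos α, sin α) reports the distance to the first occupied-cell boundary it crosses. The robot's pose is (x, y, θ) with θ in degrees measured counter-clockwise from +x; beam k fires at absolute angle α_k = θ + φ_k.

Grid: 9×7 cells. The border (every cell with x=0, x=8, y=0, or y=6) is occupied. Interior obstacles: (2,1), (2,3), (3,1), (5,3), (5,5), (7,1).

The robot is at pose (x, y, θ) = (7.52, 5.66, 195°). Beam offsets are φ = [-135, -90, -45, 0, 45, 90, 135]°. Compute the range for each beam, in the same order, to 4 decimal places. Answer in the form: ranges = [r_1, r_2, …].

beam 1: φ=-135°, α=60°
  dir = (cos 60°, sin 60°) = (0.5000, 0.8660); from cell (7,5)
  next x-line at t=0.9600, next y-line at t=0.3926; Δt_x=2.0000, Δt_y=1.1547
    y: enter (7,6) at t=0.3926 ← occupied
  → r_1 = 0.3926
beam 2: φ=-90°, α=105°
  dir = (cos 105°, sin 105°) = (-0.2588, 0.9659); from cell (7,5)
  next x-line at t=2.0091, next y-line at t=0.3520; Δt_x=3.8637, Δt_y=1.0353
    y: enter (7,6) at t=0.3520 ← occupied
  → r_2 = 0.3520
beam 3: φ=-45°, α=150°
  dir = (cos 150°, sin 150°) = (-0.8660, 0.5000); from cell (7,5)
  next x-line at t=0.6004, next y-line at t=0.6800; Δt_x=1.1547, Δt_y=2.0000
    x: enter (6,5) at t=0.6004
    y: enter (6,6) at t=0.6800 ← occupied
  → r_3 = 0.6800
beam 4: φ=0°, α=195°
  dir = (cos 195°, sin 195°) = (-0.9659, -0.2588); from cell (7,5)
  next x-line at t=0.5383, next y-line at t=2.5500; Δt_x=1.0353, Δt_y=3.8637
    x: enter (6,5) at t=0.5383
    x: enter (5,5) at t=1.5736 ← occupied
  → r_4 = 1.5736
beam 5: φ=45°, α=240°
  dir = (cos 240°, sin 240°) = (-0.5000, -0.8660); from cell (7,5)
  next x-line at t=1.0400, next y-line at t=0.7621; Δt_x=2.0000, Δt_y=1.1547
    y: enter (7,4) at t=0.7621
    x: enter (6,4) at t=1.0400
    y: enter (6,3) at t=1.9168
    x: enter (5,3) at t=3.0400 ← occupied
  → r_5 = 3.0400
beam 6: φ=90°, α=285°
  dir = (cos 285°, sin 285°) = (0.2588, -0.9659); from cell (7,5)
  next x-line at t=1.8546, next y-line at t=0.6833; Δt_x=3.8637, Δt_y=1.0353
    y: enter (7,4) at t=0.6833
    y: enter (7,3) at t=1.7186
    x: enter (8,3) at t=1.8546 ← occupied
  → r_6 = 1.8546
beam 7: φ=135°, α=330°
  dir = (cos 330°, sin 330°) = (0.8660, -0.5000); from cell (7,5)
  next x-line at t=0.5543, next y-line at t=1.3200; Δt_x=1.1547, Δt_y=2.0000
    x: enter (8,5) at t=0.5543 ← occupied
  → r_7 = 0.5543

ranges = [0.3926, 0.3520, 0.6800, 1.5736, 3.0400, 1.8546, 0.5543]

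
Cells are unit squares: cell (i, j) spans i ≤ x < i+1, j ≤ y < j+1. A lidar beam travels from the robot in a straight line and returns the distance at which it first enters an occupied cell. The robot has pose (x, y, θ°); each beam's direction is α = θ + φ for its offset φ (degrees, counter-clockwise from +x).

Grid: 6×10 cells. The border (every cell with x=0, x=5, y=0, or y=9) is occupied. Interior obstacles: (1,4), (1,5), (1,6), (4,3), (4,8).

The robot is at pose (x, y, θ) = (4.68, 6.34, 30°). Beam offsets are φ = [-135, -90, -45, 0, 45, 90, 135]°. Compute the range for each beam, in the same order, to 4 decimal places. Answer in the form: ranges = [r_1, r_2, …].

ranges = [2.4225, 0.6400, 0.3313, 0.3695, 1.2364, 3.0715, 3.8098]

beam 1: φ=-135°, α=255°
  direction (-0.2588, -0.9659); cell (4,6); t to first gridline: x 2.6273, y 0.3520 (then +3.8637 / +1.0353)
    (4,5) via y @ 0.3520
    (4,4) via y @ 1.3873
    (4,3) via y @ 2.4225  # hit
  → r_1 = 2.4225
beam 2: φ=-90°, α=300°
  direction (0.5000, -0.8660); cell (4,6); t to first gridline: x 0.6400, y 0.3926 (then +2.0000 / +1.1547)
    (4,5) via y @ 0.3926
    (5,5) via x @ 0.6400  # hit
  → r_2 = 0.6400
beam 3: φ=-45°, α=345°
  direction (0.9659, -0.2588); cell (4,6); t to first gridline: x 0.3313, y 1.3137 (then +1.0353 / +3.8637)
    (5,6) via x @ 0.3313  # hit
  → r_3 = 0.3313
beam 4: φ=0°, α=30°
  direction (0.8660, 0.5000); cell (4,6); t to first gridline: x 0.3695, y 1.3200 (then +1.1547 / +2.0000)
    (5,6) via x @ 0.3695  # hit
  → r_4 = 0.3695
beam 5: φ=45°, α=75°
  direction (0.2588, 0.9659); cell (4,6); t to first gridline: x 1.2364, y 0.6833 (then +3.8637 / +1.0353)
    (4,7) via y @ 0.6833
    (5,7) via x @ 1.2364  # hit
  → r_5 = 1.2364
beam 6: φ=90°, α=120°
  direction (-0.5000, 0.8660); cell (4,6); t to first gridline: x 1.3600, y 0.7621 (then +2.0000 / +1.1547)
    (4,7) via y @ 0.7621
    (3,7) via x @ 1.3600
    (3,8) via y @ 1.9168
    (3,9) via y @ 3.0715  # hit
  → r_6 = 3.0715
beam 7: φ=135°, α=165°
  direction (-0.9659, 0.2588); cell (4,6); t to first gridline: x 0.7040, y 2.5500 (then +1.0353 / +3.8637)
    (3,6) via x @ 0.7040
    (2,6) via x @ 1.7393
    (2,7) via y @ 2.5500
    (1,7) via x @ 2.7745
    (0,7) via x @ 3.8098  # hit
  → r_7 = 3.8098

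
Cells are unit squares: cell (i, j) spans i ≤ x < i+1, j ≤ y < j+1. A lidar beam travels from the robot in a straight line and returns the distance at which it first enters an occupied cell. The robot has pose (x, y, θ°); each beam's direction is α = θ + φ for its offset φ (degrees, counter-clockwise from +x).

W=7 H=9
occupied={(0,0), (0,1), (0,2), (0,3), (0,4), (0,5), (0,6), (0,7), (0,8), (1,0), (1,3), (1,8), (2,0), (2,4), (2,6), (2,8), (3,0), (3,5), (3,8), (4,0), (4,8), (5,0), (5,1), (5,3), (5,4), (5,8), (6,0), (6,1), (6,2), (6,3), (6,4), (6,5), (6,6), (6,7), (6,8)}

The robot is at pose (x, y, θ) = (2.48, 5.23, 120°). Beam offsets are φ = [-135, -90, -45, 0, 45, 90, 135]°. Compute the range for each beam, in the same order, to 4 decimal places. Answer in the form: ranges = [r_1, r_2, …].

ranges = [0.5383, 0.6004, 0.7972, 0.8891, 1.5322, 0.4600, 0.2381]

beam 1: φ=-135°, α=345°
  direction (0.9659, -0.2588); cell (2,5); t to first gridline: x 0.5383, y 0.8887 (then +1.0353 / +3.8637)
    (3,5) via x @ 0.5383  # hit
  → r_1 = 0.5383
beam 2: φ=-90°, α=30°
  direction (0.8660, 0.5000); cell (2,5); t to first gridline: x 0.6004, y 1.5400 (then +1.1547 / +2.0000)
    (3,5) via x @ 0.6004  # hit
  → r_2 = 0.6004
beam 3: φ=-45°, α=75°
  direction (0.2588, 0.9659); cell (2,5); t to first gridline: x 2.0091, y 0.7972 (then +3.8637 / +1.0353)
    (2,6) via y @ 0.7972  # hit
  → r_3 = 0.7972
beam 4: φ=0°, α=120°
  direction (-0.5000, 0.8660); cell (2,5); t to first gridline: x 0.9600, y 0.8891 (then +2.0000 / +1.1547)
    (2,6) via y @ 0.8891  # hit
  → r_4 = 0.8891
beam 5: φ=45°, α=165°
  direction (-0.9659, 0.2588); cell (2,5); t to first gridline: x 0.4969, y 2.9751 (then +1.0353 / +3.8637)
    (1,5) via x @ 0.4969
    (0,5) via x @ 1.5322  # hit
  → r_5 = 1.5322
beam 6: φ=90°, α=210°
  direction (-0.8660, -0.5000); cell (2,5); t to first gridline: x 0.5543, y 0.4600 (then +1.1547 / +2.0000)
    (2,4) via y @ 0.4600  # hit
  → r_6 = 0.4600
beam 7: φ=135°, α=255°
  direction (-0.2588, -0.9659); cell (2,5); t to first gridline: x 1.8546, y 0.2381 (then +3.8637 / +1.0353)
    (2,4) via y @ 0.2381  # hit
  → r_7 = 0.2381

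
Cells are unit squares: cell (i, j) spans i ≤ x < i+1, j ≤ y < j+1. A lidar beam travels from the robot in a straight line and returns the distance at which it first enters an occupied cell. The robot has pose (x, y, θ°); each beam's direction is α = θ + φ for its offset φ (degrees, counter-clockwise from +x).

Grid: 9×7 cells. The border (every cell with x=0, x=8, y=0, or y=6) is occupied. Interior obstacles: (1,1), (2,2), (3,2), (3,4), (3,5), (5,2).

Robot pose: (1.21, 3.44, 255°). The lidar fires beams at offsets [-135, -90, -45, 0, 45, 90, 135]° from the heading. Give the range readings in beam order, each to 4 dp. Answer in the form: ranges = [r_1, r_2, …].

beam 1: φ=-135°, α=120°
  cosα=-0.5000 sinα=0.8660 | (1,3) | tMaxX 0.4200 tMaxY 0.6466 | tΔX 2.0000 tΔY 1.1547
    t=0.4200 [x] (0,3) — stop
  → r_1 = 0.4200
beam 2: φ=-90°, α=165°
  cosα=-0.9659 sinα=0.2588 | (1,3) | tMaxX 0.2174 tMaxY 2.1637 | tΔX 1.0353 tΔY 3.8637
    t=0.2174 [x] (0,3) — stop
  → r_2 = 0.2174
beam 3: φ=-45°, α=210°
  cosα=-0.8660 sinα=-0.5000 | (1,3) | tMaxX 0.2425 tMaxY 0.8800 | tΔX 1.1547 tΔY 2.0000
    t=0.2425 [x] (0,3) — stop
  → r_3 = 0.2425
beam 4: φ=0°, α=255°
  cosα=-0.2588 sinα=-0.9659 | (1,3) | tMaxX 0.8114 tMaxY 0.4555 | tΔX 3.8637 tΔY 1.0353
    t=0.4555 [y] (1,2)
    t=0.8114 [x] (0,2) — stop
  → r_4 = 0.8114
beam 5: φ=45°, α=300°
  cosα=0.5000 sinα=-0.8660 | (1,3) | tMaxX 1.5800 tMaxY 0.5081 | tΔX 2.0000 tΔY 1.1547
    t=0.5081 [y] (1,2)
    t=1.5800 [x] (2,2) — stop
  → r_5 = 1.5800
beam 6: φ=90°, α=345°
  cosα=0.9659 sinα=-0.2588 | (1,3) | tMaxX 0.8179 tMaxY 1.7000 | tΔX 1.0353 tΔY 3.8637
    t=0.8179 [x] (2,3)
    t=1.7000 [y] (2,2) — stop
  → r_6 = 1.7000
beam 7: φ=135°, α=30°
  cosα=0.8660 sinα=0.5000 | (1,3) | tMaxX 0.9122 tMaxY 1.1200 | tΔX 1.1547 tΔY 2.0000
    t=0.9122 [x] (2,3)
    t=1.1200 [y] (2,4)
    t=2.0669 [x] (3,4) — stop
  → r_7 = 2.0669

ranges = [0.4200, 0.2174, 0.2425, 0.8114, 1.5800, 1.7000, 2.0669]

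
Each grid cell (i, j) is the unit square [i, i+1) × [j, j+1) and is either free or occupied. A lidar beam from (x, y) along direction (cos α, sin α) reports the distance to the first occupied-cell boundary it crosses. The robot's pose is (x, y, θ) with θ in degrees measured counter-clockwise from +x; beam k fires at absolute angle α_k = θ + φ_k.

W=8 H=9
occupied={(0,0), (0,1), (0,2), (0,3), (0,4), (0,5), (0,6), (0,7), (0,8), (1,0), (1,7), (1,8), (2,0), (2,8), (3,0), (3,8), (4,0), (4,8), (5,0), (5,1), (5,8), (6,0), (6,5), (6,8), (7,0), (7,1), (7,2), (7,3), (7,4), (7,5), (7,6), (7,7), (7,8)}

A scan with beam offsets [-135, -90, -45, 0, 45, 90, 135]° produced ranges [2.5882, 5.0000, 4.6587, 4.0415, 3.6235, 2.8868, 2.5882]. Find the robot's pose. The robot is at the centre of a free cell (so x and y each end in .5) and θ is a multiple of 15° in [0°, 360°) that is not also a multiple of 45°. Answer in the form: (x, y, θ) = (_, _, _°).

The pose lattice has 39·16 = 624 candidates. Test each by forward raycasting.
  (1.5, 3.5, 120°): beam 1 = 5.6940 ≠ 2.5882 ✗
  (5.5, 6.5, 30°): beam 1 = 5.6940 ≠ 2.5882 ✗
  (3.5, 5.5, 30°): beam 1 = 4.6587 ≠ 2.5882 ✗
  (1.5, 2.5, 150°): beam 1 = 5.6940 ≠ 2.5882 ✗
  …
  (3.5, 5.5, 330°): r_1=2.5882, r_2=5.0000, r_3=4.6587, r_4=4.0415, r_5=3.6235, r_6=2.8868, r_7=2.5882 — all match ✓
Only this pose fits every beam.

(x, y, θ) = (3.5, 5.5, 330°)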